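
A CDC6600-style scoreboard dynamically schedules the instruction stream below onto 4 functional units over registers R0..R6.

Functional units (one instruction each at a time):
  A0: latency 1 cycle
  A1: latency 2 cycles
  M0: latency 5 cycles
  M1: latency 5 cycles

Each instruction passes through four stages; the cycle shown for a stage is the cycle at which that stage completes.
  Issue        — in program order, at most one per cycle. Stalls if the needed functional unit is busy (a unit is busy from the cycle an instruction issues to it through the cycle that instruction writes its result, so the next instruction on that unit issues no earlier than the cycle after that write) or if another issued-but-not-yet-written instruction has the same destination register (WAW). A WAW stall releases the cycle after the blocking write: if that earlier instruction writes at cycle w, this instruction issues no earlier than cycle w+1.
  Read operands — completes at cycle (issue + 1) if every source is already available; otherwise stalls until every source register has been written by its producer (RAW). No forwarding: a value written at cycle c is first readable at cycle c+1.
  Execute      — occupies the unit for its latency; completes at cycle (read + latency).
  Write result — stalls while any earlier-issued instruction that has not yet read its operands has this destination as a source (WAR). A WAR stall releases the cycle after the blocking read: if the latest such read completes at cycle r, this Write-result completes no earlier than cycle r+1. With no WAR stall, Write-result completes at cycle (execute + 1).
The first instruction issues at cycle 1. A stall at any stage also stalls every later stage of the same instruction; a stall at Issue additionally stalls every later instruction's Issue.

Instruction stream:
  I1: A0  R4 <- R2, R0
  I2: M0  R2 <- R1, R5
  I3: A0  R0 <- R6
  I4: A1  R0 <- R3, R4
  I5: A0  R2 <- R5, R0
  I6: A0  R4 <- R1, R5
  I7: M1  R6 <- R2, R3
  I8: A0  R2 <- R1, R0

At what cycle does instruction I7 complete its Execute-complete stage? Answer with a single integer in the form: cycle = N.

cycle = 24

[1] issue I1 (A0)
[2] I1 read-ops, issue I2 (M0)
[3] I1 finished on A0, I2 read-ops
[4] I1→R4
[5] issue I3 (A0)
[6] I3 read-ops
[7] I3 finished on A0
[8] I2 finished on M0, I3→R0
[9] I2→R2, issue I4 (A1)
[10] I4 read-ops, issue I5 (A0)
[12] I4 finished on A1
[13] I4→R0
[14] I5 read-ops
[15] I5 finished on A0
[16] I5→R2
[17] issue I6 (A0)
[18] I6 read-ops, issue I7 (M1)
[19] I6 finished on A0, I7 read-ops
[20] I6→R4
[21] issue I8 (A0)
[22] I8 read-ops
[23] I8 finished on A0
[24] I7 finished on M1, I8→R2
[25] I7→R6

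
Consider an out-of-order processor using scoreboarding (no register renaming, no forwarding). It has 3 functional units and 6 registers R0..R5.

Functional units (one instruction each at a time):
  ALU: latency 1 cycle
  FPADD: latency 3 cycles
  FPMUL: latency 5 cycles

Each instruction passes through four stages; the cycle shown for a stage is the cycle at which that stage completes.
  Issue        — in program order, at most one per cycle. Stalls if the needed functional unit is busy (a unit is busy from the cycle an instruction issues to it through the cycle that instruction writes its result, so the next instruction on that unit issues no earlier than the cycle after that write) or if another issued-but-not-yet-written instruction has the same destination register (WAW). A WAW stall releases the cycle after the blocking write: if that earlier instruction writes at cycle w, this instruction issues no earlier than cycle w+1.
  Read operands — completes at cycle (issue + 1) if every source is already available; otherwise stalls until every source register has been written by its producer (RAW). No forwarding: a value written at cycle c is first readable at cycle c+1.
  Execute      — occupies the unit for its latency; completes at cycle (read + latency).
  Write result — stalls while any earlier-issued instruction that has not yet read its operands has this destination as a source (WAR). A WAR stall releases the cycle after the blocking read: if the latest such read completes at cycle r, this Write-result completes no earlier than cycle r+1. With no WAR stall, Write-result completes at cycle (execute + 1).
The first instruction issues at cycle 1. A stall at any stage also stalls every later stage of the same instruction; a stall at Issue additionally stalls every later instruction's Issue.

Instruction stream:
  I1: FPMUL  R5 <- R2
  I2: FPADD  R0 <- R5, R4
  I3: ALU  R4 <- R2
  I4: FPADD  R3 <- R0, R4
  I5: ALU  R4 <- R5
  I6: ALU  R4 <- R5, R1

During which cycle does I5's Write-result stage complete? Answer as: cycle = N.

cycle = 18

c1: issue I1 (FPMUL)
c2: I1 read-ops, issue I2 (FPADD)
c3: issue I3 (ALU)
c4: I3 read-ops
c5: I3 finished on ALU
c7: I1 finished on FPMUL
c8: I1→R5
c9: I2 read-ops
c10: I3→R4
c12: I2 finished on FPADD
c13: I2→R0
c14: issue I4 (FPADD)
c15: I4 read-ops, issue I5 (ALU)
c16: I5 read-ops
c17: I5 finished on ALU
c18: I4 finished on FPADD, I5→R4
c19: I4→R3, issue I6 (ALU)
c20: I6 read-ops
c21: I6 finished on ALU
c22: I6→R4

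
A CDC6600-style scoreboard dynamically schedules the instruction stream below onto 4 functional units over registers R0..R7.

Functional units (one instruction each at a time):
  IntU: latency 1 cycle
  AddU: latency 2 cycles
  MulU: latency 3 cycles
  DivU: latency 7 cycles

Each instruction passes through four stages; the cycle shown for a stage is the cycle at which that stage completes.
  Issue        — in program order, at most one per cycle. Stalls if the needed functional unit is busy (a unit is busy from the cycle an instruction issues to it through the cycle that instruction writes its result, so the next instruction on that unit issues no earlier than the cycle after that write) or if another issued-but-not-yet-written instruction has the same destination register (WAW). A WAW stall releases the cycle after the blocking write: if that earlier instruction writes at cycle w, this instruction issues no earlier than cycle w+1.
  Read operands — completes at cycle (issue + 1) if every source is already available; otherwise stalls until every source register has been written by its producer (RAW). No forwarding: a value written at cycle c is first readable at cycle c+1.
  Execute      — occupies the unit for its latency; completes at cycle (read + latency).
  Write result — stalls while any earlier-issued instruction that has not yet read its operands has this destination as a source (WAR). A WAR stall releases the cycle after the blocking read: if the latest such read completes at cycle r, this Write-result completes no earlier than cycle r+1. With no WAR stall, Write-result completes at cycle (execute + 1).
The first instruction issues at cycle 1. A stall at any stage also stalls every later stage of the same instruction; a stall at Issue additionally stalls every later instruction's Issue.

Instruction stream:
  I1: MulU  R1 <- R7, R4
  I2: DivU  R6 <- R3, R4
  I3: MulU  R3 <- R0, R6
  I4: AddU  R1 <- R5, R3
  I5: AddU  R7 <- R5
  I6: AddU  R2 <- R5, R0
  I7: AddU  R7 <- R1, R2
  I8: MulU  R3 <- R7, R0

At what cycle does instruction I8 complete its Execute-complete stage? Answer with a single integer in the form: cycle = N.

c1: issue I1 (MulU)
c2: I1 read-ops, issue I2 (DivU)
c3: I2 read-ops
c5: I1 finished on MulU
c6: I1→R1
c7: issue I3 (MulU)
c8: issue I4 (AddU)
c10: I2 finished on DivU
c11: I2→R6
c12: I3 read-ops
c15: I3 finished on MulU
c16: I3→R3
c17: I4 read-ops
c19: I4 finished on AddU
c20: I4→R1
c21: issue I5 (AddU)
c22: I5 read-ops
c24: I5 finished on AddU
c25: I5→R7
c26: issue I6 (AddU)
c27: I6 read-ops
c29: I6 finished on AddU
c30: I6→R2
c31: issue I7 (AddU)
c32: I7 read-ops, issue I8 (MulU)
c34: I7 finished on AddU
c35: I7→R7
c36: I8 read-ops
c39: I8 finished on MulU
c40: I8→R3

cycle = 39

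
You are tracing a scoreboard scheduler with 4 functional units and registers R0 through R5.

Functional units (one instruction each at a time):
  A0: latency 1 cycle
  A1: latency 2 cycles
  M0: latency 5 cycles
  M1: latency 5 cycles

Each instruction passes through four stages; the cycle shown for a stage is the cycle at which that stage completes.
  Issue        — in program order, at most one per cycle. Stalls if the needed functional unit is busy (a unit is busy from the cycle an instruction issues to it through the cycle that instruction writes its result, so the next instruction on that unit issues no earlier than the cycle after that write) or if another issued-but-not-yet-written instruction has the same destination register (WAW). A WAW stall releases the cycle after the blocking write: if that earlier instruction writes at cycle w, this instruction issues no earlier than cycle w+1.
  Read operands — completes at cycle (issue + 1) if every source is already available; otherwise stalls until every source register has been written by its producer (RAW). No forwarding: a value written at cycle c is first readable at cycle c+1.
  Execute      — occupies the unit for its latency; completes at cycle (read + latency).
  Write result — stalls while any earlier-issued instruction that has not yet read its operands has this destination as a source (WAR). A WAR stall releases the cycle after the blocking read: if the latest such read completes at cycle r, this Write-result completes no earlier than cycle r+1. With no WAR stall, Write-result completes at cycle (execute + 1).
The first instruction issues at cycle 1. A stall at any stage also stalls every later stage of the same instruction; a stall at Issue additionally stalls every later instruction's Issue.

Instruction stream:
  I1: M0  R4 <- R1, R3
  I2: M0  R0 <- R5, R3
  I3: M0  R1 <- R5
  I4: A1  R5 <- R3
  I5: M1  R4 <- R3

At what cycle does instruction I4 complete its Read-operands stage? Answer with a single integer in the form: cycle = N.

I1: IS=1 RO=2 EX=7 WR=8
I2: IS=9 RO=10 EX=15 WR=16  [struct: M0 busy until I1 writes@8]
I3: IS=17 RO=18 EX=23 WR=24  [struct: M0 busy until I2 writes@16]
I4: IS=18 RO=19 EX=21 WR=22
I5: IS=19 RO=20 EX=25 WR=26

cycle = 19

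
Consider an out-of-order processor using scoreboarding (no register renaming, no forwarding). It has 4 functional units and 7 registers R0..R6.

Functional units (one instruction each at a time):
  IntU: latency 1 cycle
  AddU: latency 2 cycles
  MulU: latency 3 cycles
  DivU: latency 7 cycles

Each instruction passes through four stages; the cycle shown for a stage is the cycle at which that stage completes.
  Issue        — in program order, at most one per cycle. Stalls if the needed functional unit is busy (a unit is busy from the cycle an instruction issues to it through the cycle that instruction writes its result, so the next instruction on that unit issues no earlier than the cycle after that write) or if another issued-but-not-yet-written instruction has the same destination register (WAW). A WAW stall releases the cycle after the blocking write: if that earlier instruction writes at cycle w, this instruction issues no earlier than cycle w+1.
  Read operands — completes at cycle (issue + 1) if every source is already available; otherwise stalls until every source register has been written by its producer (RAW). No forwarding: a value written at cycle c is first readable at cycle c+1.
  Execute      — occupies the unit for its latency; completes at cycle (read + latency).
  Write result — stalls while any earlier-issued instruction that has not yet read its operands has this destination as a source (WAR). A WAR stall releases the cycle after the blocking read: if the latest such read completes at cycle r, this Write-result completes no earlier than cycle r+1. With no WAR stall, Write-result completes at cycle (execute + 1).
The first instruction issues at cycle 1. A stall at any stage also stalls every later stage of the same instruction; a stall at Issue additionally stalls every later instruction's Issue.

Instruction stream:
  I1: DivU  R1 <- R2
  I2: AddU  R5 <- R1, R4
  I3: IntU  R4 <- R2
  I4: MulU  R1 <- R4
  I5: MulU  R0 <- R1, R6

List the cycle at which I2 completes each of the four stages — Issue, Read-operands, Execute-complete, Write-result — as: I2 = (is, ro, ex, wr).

I2 = (2, 11, 13, 14)

I1 -> (1, 2, 9, 10)
I2 -> (2, 11, 13, 14)  // RAW R1: wait I1 write@10
I3 -> (3, 4, 5, 12)  // WAR R4: wait I2 read@11
I4 -> (11, 13, 16, 17)  // WAW R1: wait I1 write@10, RAW R4: wait I3 write@12
I5 -> (18, 19, 22, 23)  // struct: MulU busy until I4 writes@17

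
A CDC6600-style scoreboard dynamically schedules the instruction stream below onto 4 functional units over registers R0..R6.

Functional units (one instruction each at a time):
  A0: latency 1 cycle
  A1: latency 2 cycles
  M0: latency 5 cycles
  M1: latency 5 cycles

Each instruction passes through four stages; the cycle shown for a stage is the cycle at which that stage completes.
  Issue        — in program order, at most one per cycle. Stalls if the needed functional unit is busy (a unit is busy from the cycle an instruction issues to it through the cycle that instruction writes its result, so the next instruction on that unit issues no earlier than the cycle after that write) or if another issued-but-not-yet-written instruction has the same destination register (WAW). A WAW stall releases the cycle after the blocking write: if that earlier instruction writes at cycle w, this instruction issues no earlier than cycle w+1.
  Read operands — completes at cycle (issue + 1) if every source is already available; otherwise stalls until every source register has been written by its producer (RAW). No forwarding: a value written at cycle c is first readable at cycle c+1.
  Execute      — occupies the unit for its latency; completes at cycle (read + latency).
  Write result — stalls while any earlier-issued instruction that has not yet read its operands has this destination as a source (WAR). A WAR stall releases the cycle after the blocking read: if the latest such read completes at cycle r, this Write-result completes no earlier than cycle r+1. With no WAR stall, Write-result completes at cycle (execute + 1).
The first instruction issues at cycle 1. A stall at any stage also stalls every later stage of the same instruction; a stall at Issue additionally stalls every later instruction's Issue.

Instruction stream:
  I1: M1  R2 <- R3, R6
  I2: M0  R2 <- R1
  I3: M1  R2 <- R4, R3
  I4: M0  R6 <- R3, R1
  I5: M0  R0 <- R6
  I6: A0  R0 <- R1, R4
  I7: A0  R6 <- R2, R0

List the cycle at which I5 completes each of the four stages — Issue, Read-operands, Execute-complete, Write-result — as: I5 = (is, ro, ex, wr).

[I1] 1/2/7/8
[I2] 9/10/15/16  (WAW R2: wait I1 write@8)
[I3] 17/18/23/24  (WAW R2: wait I2 write@16)
[I4] 18/19/24/25
[I5] 26/27/32/33  (struct: M0 busy until I4 writes@25)
[I6] 34/35/36/37  (WAW R0: wait I5 write@33)
[I7] 38/39/40/41  (struct: A0 busy until I6 writes@37)

I5 = (26, 27, 32, 33)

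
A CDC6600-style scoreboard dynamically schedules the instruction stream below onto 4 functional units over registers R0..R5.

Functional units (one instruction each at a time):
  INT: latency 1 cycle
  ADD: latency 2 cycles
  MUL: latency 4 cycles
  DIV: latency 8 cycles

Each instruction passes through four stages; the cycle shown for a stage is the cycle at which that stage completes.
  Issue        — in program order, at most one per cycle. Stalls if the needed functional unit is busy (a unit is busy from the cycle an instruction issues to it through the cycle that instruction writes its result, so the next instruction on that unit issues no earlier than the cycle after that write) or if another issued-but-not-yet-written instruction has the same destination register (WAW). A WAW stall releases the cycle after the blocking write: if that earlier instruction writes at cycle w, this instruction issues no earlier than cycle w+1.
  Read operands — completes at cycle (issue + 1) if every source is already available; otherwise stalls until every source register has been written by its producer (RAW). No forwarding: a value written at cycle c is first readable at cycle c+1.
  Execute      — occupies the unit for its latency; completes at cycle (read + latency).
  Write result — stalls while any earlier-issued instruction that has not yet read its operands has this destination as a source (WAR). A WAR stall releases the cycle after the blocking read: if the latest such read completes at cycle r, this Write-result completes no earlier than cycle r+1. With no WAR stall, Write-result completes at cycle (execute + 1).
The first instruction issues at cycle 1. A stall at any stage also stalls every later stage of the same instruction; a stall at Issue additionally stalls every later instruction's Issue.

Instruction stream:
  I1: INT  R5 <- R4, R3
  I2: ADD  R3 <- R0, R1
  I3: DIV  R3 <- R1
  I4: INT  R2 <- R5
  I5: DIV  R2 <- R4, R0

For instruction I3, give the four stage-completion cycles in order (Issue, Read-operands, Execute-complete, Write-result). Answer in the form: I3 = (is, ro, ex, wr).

1) issue 1, read 2, done 3, write 4
2) issue 2, read 3, done 5, write 6
3) issue 7, read 8, done 16, write 17  <WAW R3: wait I2 write@6>
4) issue 8, read 9, done 10, write 11
5) issue 18, read 19, done 27, write 28  <struct: DIV busy until I3 writes@17>

I3 = (7, 8, 16, 17)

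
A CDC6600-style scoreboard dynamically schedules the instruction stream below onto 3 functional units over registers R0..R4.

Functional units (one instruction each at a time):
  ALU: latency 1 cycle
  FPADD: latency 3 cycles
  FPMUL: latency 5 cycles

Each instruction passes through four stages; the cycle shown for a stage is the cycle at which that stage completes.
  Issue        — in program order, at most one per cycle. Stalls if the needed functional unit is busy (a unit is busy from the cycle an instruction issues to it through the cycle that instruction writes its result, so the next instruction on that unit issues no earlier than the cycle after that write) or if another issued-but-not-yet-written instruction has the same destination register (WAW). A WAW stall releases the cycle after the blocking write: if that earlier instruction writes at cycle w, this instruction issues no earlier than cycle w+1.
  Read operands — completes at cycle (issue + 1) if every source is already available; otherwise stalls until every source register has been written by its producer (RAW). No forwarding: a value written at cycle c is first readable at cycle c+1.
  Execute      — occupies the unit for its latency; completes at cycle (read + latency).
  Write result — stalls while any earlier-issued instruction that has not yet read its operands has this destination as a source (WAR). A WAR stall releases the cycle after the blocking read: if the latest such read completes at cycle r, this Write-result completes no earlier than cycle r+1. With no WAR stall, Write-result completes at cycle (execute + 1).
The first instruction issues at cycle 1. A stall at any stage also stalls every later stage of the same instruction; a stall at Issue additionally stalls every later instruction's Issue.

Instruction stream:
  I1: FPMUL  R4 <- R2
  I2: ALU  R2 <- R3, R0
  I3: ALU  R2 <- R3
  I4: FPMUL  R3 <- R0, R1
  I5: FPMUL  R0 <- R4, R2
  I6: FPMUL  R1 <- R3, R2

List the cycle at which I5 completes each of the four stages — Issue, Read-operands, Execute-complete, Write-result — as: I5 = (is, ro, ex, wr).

I5 = (17, 18, 23, 24)

  I1 | 1 | 2 | 7 | 8
  I2 | 2 | 3 | 4 | 5
  I3 | 6 | 7 | 8 | 9   struct: ALU busy until I2 writes@5
  I4 | 9 | 10 | 15 | 16   struct: FPMUL busy until I1 writes@8
  I5 | 17 | 18 | 23 | 24   struct: FPMUL busy until I4 writes@16
  I6 | 25 | 26 | 31 | 32   struct: FPMUL busy until I5 writes@24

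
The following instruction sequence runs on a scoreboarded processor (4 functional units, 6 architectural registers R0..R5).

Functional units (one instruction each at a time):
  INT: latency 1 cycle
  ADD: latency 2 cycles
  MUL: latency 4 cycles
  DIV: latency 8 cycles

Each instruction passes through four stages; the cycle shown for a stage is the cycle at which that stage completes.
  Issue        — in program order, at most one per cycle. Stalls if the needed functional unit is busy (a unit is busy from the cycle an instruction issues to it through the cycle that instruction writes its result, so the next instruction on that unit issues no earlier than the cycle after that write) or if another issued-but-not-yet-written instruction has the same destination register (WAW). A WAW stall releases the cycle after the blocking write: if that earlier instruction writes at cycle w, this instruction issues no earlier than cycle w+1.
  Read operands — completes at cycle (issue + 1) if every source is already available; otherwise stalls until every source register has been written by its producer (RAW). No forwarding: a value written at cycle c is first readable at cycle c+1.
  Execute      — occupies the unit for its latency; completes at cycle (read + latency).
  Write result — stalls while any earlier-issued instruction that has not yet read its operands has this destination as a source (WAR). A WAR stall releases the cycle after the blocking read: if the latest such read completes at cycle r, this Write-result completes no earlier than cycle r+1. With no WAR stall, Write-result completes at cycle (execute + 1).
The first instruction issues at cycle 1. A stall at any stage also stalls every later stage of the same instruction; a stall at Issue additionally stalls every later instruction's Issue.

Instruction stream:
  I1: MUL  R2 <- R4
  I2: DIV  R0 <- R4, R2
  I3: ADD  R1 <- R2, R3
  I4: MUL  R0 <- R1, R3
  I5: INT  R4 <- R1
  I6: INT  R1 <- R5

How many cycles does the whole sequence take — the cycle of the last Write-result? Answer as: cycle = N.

cycle = 26

I1 -> (1, 2, 6, 7)
I2 -> (2, 8, 16, 17)  // RAW R2: wait I1 write@7
I3 -> (3, 8, 10, 11)  // RAW R2: wait I1 write@7
I4 -> (18, 19, 23, 24)  // WAW R0: wait I2 write@17
I5 -> (19, 20, 21, 22)
I6 -> (23, 24, 25, 26)  // struct: INT busy until I5 writes@22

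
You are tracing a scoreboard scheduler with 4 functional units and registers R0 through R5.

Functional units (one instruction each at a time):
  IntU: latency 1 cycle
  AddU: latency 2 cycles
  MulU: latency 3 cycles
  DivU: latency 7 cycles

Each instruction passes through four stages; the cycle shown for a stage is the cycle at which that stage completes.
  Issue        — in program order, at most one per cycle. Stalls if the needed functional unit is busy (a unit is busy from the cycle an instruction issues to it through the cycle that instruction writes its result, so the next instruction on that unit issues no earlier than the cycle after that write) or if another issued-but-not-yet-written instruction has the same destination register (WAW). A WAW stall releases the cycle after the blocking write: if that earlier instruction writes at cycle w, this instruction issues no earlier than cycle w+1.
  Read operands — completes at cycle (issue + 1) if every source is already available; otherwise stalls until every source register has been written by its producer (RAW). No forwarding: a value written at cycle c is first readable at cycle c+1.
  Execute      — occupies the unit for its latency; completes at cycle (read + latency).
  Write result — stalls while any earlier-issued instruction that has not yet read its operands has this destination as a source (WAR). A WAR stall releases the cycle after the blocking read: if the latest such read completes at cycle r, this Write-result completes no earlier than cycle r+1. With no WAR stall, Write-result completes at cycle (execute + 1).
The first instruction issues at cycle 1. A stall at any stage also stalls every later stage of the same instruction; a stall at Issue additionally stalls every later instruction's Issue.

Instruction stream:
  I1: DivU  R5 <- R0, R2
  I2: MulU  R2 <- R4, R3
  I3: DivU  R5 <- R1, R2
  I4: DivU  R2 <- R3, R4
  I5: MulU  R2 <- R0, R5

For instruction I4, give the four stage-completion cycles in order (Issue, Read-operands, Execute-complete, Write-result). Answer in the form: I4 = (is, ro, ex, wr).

c1: I1 dispatched to DivU
c2: I1 operands ready; I2 dispatched to MulU
c3: I2 operands ready
c6: I2 complete
c7: R2←I2
c9: I1 complete
c10: R5←I1
c11: I3 dispatched to DivU
c12: I3 operands ready
c19: I3 complete
c20: R5←I3
c21: I4 dispatched to DivU
c22: I4 operands ready
c29: I4 complete
c30: R2←I4
c31: I5 dispatched to MulU
c32: I5 operands ready
c35: I5 complete
c36: R2←I5

I4 = (21, 22, 29, 30)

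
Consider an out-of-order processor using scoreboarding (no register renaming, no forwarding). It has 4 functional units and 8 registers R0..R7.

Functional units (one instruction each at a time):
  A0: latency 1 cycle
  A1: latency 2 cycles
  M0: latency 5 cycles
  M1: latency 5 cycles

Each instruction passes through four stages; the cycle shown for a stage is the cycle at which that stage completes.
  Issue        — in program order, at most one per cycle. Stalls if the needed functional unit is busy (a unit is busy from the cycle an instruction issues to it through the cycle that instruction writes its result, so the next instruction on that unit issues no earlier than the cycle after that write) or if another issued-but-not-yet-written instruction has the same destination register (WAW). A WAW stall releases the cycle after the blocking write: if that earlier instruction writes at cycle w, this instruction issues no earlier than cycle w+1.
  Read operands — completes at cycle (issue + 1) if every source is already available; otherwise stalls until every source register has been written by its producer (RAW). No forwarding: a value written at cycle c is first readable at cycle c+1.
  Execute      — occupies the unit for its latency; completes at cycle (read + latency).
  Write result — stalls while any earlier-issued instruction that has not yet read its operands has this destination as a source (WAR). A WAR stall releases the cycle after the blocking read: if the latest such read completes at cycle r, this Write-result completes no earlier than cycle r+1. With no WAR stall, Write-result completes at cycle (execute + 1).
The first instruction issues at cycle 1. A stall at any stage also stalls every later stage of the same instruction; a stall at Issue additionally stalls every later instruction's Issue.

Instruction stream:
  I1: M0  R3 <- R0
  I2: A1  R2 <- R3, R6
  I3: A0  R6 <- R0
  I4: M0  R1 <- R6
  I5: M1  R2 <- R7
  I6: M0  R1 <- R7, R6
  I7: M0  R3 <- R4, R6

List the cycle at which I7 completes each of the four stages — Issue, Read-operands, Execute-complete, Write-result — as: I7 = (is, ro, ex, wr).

I1 -> (1, 2, 7, 8)
I2 -> (2, 9, 11, 12)  // RAW R3: wait I1 write@8
I3 -> (3, 4, 5, 10)  // WAR R6: wait I2 read@9
I4 -> (9, 11, 16, 17)  // struct: M0 busy until I1 writes@8, RAW R6: wait I3 write@10
I5 -> (13, 14, 19, 20)  // WAW R2: wait I2 write@12
I6 -> (18, 19, 24, 25)  // struct: M0 busy until I4 writes@17
I7 -> (26, 27, 32, 33)  // struct: M0 busy until I6 writes@25

I7 = (26, 27, 32, 33)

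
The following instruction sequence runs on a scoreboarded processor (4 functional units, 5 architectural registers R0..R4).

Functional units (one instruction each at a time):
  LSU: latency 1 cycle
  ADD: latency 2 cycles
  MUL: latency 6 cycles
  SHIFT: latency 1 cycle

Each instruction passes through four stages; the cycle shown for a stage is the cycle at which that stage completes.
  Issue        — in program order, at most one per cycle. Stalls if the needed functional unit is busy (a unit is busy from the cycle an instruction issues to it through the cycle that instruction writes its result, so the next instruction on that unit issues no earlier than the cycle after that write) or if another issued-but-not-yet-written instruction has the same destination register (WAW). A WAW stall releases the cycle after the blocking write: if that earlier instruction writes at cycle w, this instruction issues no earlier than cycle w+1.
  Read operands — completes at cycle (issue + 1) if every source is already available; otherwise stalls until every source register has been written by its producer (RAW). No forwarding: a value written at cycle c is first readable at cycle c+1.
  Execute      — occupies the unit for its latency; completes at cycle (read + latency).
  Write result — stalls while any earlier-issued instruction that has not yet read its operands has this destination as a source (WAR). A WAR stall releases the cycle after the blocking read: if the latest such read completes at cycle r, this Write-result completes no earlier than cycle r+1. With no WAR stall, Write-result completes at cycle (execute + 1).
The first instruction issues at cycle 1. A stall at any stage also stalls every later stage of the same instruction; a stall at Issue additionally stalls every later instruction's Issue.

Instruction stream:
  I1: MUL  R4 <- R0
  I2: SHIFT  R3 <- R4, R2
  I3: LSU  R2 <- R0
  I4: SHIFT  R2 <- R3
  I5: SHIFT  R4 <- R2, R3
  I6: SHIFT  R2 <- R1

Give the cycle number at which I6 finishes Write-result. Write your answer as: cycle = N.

1) issue 1, read 2, done 8, write 9
2) issue 2, read 10, done 11, write 12  <RAW R4: wait I1 write@9>
3) issue 3, read 4, done 5, write 11  <WAR R2: wait I2 read@10>
4) issue 13, read 14, done 15, write 16  <struct: SHIFT busy until I2 writes@12>
5) issue 17, read 18, done 19, write 20  <struct: SHIFT busy until I4 writes@16>
6) issue 21, read 22, done 23, write 24  <struct: SHIFT busy until I5 writes@20>

cycle = 24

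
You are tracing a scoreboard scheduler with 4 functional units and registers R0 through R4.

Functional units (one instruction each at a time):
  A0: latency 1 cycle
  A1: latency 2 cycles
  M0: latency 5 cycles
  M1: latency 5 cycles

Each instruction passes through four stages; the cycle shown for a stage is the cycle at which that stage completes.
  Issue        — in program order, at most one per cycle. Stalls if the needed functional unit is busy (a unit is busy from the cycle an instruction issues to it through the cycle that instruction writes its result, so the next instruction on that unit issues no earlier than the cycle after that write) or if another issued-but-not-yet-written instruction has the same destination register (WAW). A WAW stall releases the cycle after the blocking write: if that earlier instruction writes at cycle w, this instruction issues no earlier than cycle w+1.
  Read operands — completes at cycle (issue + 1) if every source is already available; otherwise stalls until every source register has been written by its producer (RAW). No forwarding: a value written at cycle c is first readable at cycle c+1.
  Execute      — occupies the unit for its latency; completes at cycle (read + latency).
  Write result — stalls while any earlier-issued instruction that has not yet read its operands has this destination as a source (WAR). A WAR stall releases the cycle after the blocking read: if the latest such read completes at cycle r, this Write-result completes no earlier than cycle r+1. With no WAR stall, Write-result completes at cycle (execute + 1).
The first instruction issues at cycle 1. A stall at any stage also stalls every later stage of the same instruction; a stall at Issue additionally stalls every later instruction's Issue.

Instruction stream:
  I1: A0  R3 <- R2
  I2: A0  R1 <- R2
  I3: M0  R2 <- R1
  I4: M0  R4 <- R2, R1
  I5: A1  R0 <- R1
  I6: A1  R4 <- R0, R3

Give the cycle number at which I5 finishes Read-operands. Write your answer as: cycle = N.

[1] I1→A0
[2] I1 RO
[3] I1 EX
[4] I1 WR R3
[5] I2→A0
[6] I2 RO, I3→M0
[7] I2 EX
[8] I2 WR R1
[9] I3 RO
[14] I3 EX
[15] I3 WR R2
[16] I4→M0
[17] I4 RO, I5→A1
[18] I5 RO
[20] I5 EX
[21] I5 WR R0
[22] I4 EX
[23] I4 WR R4
[24] I6→A1
[25] I6 RO
[27] I6 EX
[28] I6 WR R4

cycle = 18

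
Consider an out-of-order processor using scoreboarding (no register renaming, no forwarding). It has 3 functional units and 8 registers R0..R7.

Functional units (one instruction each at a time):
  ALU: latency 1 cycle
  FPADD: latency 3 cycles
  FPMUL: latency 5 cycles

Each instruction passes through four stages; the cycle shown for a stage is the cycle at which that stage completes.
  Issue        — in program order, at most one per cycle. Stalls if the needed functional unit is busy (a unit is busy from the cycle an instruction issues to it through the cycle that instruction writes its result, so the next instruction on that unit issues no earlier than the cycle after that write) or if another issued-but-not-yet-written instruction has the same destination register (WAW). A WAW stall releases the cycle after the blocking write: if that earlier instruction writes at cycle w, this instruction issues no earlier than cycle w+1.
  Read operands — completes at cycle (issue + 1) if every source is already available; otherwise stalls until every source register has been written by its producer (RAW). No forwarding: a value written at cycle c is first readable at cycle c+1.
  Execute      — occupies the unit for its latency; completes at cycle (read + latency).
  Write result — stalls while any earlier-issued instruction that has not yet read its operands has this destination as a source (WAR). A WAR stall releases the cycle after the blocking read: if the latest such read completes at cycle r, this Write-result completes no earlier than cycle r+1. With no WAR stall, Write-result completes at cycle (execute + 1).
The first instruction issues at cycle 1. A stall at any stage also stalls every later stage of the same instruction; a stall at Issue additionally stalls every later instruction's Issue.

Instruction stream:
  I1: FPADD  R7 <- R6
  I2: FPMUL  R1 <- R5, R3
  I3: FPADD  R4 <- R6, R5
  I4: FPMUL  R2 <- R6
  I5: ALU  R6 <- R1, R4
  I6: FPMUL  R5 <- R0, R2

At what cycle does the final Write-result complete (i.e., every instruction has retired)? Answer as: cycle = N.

cycle = 25

I1  is:1  ro:2  ex:5  wr:6
I2  is:2  ro:3  ex:8  wr:9
I3  is:7  ro:8  ex:11  wr:12  — struct: FPADD busy until I1 writes@6
I4  is:10  ro:11  ex:16  wr:17  — struct: FPMUL busy until I2 writes@9
I5  is:11  ro:13  ex:14  wr:15  — RAW R4: wait I3 write@12
I6  is:18  ro:19  ex:24  wr:25  — struct: FPMUL busy until I4 writes@17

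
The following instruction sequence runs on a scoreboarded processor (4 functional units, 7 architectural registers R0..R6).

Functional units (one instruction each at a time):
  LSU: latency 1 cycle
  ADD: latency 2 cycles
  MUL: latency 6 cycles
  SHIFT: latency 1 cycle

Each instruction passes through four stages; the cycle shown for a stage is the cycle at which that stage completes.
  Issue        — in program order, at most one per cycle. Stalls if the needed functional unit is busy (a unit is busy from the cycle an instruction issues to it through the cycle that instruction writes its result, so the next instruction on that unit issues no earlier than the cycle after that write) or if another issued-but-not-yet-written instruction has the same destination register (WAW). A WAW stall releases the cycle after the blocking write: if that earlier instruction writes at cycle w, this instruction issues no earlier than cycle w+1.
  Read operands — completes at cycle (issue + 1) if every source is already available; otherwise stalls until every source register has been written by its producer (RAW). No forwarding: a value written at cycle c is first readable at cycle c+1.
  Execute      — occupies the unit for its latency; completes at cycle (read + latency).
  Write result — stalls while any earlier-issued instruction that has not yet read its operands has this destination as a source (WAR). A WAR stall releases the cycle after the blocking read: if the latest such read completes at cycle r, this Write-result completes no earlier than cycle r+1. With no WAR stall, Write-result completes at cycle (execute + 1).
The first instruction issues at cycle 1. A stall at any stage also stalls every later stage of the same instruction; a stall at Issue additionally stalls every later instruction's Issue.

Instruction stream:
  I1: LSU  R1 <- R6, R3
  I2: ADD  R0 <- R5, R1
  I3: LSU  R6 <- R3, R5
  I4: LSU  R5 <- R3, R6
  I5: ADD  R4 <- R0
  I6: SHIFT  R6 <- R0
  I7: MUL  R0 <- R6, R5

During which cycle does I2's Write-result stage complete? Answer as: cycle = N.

I1 -> (1, 2, 3, 4)
I2 -> (2, 5, 7, 8)  // RAW R1: wait I1 write@4
I3 -> (5, 6, 7, 8)  // struct: LSU busy until I1 writes@4
I4 -> (9, 10, 11, 12)  // struct: LSU busy until I3 writes@8
I5 -> (10, 11, 13, 14)
I6 -> (11, 12, 13, 14)
I7 -> (12, 15, 21, 22)  // RAW R6: wait I6 write@14

cycle = 8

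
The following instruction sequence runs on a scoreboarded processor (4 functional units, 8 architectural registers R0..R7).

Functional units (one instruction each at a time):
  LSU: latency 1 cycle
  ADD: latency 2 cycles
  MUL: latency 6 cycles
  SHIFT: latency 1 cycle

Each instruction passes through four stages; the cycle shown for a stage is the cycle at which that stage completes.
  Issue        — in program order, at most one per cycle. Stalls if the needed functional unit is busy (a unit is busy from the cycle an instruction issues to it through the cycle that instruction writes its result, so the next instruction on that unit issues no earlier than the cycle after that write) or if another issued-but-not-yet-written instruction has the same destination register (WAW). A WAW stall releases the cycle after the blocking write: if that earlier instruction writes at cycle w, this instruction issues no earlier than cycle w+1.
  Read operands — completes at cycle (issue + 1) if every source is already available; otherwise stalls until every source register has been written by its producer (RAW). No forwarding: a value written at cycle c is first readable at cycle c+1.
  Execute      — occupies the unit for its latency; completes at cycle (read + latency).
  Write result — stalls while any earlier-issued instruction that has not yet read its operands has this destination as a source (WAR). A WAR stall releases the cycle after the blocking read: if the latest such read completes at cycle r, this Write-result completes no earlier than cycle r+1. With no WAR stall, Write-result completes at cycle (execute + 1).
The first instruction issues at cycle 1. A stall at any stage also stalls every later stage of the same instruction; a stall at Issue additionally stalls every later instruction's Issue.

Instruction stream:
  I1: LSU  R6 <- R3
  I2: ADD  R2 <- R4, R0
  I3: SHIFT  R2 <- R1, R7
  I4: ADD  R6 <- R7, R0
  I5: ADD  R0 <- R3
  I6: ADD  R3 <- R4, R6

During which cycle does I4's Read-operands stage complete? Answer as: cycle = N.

[1] I1 dispatched to LSU
[2] I1 operands ready; I2 dispatched to ADD
[3] I1 complete; I2 operands ready
[4] R6←I1
[5] I2 complete
[6] R2←I2
[7] I3 dispatched to SHIFT
[8] I3 operands ready; I4 dispatched to ADD
[9] I3 complete; I4 operands ready
[10] R2←I3
[11] I4 complete
[12] R6←I4
[13] I5 dispatched to ADD
[14] I5 operands ready
[16] I5 complete
[17] R0←I5
[18] I6 dispatched to ADD
[19] I6 operands ready
[21] I6 complete
[22] R3←I6

cycle = 9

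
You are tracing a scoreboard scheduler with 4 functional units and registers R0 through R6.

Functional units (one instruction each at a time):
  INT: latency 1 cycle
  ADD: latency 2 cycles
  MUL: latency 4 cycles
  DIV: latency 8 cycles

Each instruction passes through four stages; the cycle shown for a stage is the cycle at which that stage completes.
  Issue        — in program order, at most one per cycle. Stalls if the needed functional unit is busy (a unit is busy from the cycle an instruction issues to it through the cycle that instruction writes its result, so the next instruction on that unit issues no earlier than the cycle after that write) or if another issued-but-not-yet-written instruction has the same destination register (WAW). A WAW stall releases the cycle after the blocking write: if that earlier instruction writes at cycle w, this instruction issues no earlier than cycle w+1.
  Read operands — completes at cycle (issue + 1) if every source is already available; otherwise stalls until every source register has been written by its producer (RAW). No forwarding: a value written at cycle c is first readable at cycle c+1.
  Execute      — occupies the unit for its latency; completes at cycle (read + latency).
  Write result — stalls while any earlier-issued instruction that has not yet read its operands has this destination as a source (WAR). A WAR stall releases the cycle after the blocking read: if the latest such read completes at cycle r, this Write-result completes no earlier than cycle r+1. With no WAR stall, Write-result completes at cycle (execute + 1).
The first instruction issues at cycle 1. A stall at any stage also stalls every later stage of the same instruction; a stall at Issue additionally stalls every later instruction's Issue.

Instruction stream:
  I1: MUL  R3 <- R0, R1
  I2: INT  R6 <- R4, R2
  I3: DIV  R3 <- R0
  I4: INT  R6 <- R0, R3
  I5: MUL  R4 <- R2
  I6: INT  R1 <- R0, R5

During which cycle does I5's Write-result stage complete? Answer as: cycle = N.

  I1 | 1 | 2 | 6 | 7
  I2 | 2 | 3 | 4 | 5
  I3 | 8 | 9 | 17 | 18   WAW R3: wait I1 write@7
  I4 | 9 | 19 | 20 | 21   RAW R3: wait I3 write@18
  I5 | 10 | 11 | 15 | 16
  I6 | 22 | 23 | 24 | 25   struct: INT busy until I4 writes@21

cycle = 16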